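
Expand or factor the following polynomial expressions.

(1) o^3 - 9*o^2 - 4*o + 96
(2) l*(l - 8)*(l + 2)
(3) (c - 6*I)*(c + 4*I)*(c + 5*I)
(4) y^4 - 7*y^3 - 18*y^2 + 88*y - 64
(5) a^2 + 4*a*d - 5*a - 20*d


(1) = (o - 8)*(o - 4)*(o + 3)
(2) = l^3 - 6*l^2 - 16*l
(3) = c^3 + 3*I*c^2 + 34*c + 120*I
(4) = (y - 8)*(y - 2)*(y - 1)*(y + 4)
(5) = (a - 5)*(a + 4*d)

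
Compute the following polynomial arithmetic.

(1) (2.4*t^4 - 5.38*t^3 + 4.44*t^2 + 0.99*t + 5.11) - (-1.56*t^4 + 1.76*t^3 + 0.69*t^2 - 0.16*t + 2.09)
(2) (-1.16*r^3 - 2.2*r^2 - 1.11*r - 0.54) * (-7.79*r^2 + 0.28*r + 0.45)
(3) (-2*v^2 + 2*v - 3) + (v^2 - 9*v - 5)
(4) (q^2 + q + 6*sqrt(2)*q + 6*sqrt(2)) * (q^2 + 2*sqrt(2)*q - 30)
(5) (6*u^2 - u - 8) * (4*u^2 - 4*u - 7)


(1) = 3.96*t^4 - 7.14*t^3 + 3.75*t^2 + 1.15*t + 3.02
(2) = 9.0364*r^5 + 16.8132*r^4 + 7.5089*r^3 + 2.9058*r^2 - 0.6507*r - 0.243
(3) = -v^2 - 7*v - 8
(4) = q^4 + q^3 + 8*sqrt(2)*q^3 - 6*q^2 + 8*sqrt(2)*q^2 - 180*sqrt(2)*q - 6*q - 180*sqrt(2)
(5) = 24*u^4 - 28*u^3 - 70*u^2 + 39*u + 56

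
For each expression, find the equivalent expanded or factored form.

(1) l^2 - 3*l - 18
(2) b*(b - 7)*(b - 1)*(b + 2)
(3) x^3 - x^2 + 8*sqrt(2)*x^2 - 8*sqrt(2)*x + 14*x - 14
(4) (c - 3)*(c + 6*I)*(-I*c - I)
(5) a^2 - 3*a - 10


(1) = (l - 6)*(l + 3)
(2) = b^4 - 6*b^3 - 9*b^2 + 14*b
(3) = (x - 1)*(x + sqrt(2))*(x + 7*sqrt(2))
(4) = -I*c^3 + 6*c^2 + 2*I*c^2 - 12*c + 3*I*c - 18
(5) = (a - 5)*(a + 2)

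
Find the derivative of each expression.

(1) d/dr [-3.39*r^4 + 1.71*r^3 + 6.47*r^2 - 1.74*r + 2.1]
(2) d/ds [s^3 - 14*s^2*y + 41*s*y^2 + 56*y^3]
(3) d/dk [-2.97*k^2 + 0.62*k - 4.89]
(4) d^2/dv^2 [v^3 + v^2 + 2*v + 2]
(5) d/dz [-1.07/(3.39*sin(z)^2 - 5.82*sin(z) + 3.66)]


(1) = -13.56*r^3 + 5.13*r^2 + 12.94*r - 1.74
(2) = 3*s^2 - 28*s*y + 41*y^2
(3) = 0.62 - 5.94*k
(4) = 6*v + 2
(5) = (7.2546*sin(z) - 6.2274)*cos(z)/(3.39*sin(z)^2 - 5.82*sin(z) + 3.66)^2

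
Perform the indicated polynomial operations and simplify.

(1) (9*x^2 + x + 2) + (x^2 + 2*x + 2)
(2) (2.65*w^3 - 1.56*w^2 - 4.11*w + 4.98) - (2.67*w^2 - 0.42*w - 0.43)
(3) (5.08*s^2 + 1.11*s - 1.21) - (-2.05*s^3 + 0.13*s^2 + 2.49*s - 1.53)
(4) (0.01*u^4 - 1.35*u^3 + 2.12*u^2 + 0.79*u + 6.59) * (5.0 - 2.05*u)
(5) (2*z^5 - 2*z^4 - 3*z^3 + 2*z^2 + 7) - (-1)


(1) = 10*x^2 + 3*x + 4
(2) = 2.65*w^3 - 4.23*w^2 - 3.69*w + 5.41
(3) = 2.05*s^3 + 4.95*s^2 - 1.38*s + 0.32
(4) = -0.0205*u^5 + 2.8175*u^4 - 11.096*u^3 + 8.9805*u^2 - 9.5595*u + 32.95
(5) = 2*z^5 - 2*z^4 - 3*z^3 + 2*z^2 + 8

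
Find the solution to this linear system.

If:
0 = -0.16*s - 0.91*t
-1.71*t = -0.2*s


Then:
s = 0.00
t = 0.00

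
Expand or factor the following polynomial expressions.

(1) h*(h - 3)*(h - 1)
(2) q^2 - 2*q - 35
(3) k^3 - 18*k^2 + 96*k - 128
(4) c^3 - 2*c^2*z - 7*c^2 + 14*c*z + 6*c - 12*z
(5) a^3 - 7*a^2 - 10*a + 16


(1) = h^3 - 4*h^2 + 3*h
(2) = (q - 7)*(q + 5)
(3) = (k - 8)^2*(k - 2)
(4) = (c - 6)*(c - 1)*(c - 2*z)
(5) = (a - 8)*(a - 1)*(a + 2)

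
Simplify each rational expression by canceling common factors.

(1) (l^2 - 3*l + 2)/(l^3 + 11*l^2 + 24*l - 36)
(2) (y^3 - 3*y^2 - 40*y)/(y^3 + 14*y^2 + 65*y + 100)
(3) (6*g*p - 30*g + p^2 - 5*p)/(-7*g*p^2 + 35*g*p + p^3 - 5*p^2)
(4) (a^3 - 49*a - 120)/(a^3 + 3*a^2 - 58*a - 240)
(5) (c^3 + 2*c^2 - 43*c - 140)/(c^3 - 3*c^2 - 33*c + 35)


(1) = (l - 2)/(l^2 + 12*l + 36)
(2) = (y^2 - 8*y)/(y^2 + 9*y + 20)
(3) = (6*g + p)/(-7*g*p + p^2)
(4) = (a + 3)/(a + 6)
(5) = (c + 4)/(c - 1)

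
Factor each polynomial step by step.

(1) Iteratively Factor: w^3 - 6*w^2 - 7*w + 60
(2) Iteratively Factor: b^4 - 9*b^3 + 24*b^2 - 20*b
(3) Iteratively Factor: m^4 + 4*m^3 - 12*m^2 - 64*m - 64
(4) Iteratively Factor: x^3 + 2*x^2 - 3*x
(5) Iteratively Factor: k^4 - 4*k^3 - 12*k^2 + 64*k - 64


(1) = (w + 3)*(w^2 - 9*w + 20) = (w - 4)*(w + 3)*(w - 5)
(2) = (b - 2)*(b^3 - 7*b^2 + 10*b) = b*(b - 2)*(b^2 - 7*b + 10) = b*(b - 2)^2*(b - 5)
(3) = (m + 4)*(m^3 - 12*m - 16) = (m + 2)*(m + 4)*(m^2 - 2*m - 8) = (m - 4)*(m + 2)*(m + 4)*(m + 2)
(4) = (x)*(x^2 + 2*x - 3) = x*(x - 1)*(x + 3)
(5) = (k - 2)*(k^3 - 2*k^2 - 16*k + 32) = (k - 2)^2*(k^2 - 16) = (k - 2)^2*(k + 4)*(k - 4)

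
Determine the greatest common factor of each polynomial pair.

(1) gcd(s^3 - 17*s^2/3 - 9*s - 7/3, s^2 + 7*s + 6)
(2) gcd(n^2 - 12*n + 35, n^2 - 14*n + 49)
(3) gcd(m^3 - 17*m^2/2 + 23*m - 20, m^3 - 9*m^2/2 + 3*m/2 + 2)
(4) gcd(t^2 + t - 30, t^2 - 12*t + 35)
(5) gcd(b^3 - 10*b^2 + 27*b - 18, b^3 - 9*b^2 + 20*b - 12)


(1) = gcd((s - 7)*(s + 1/3)*(s + 1), (s + 1)*(s + 6)) = s + 1
(2) = n - 7
(3) = gcd((m - 4)*(m - 5/2)*(m - 2), (m - 4)*(m - 1)*(m + 1/2)) = m - 4
(4) = t - 5
(5) = gcd((b - 6)*(b - 3)*(b - 1), (b - 6)*(b - 2)*(b - 1)) = b^2 - 7*b + 6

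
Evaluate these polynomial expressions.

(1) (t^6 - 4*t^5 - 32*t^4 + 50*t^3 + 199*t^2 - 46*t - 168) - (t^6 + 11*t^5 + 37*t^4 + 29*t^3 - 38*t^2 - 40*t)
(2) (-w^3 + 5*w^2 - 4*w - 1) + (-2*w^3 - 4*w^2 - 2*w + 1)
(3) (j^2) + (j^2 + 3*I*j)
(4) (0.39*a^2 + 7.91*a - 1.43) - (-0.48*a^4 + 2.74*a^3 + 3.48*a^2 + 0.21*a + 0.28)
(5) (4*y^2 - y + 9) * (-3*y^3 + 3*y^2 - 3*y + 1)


(1) = -15*t^5 - 69*t^4 + 21*t^3 + 237*t^2 - 6*t - 168
(2) = -3*w^3 + w^2 - 6*w
(3) = 2*j^2 + 3*I*j
(4) = 0.48*a^4 - 2.74*a^3 - 3.09*a^2 + 7.7*a - 1.71
(5) = -12*y^5 + 15*y^4 - 42*y^3 + 34*y^2 - 28*y + 9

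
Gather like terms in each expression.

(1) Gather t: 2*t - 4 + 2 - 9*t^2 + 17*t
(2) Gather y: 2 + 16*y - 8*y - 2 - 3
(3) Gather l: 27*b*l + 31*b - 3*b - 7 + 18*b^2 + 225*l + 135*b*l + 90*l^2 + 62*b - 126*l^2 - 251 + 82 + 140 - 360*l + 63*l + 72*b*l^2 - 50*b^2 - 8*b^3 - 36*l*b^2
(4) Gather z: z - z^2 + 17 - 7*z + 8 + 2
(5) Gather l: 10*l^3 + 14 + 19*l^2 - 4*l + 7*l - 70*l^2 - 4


(1) = -9*t^2 + 19*t - 2
(2) = 8*y - 3
(3) = -8*b^3 - 32*b^2 + 90*b + l^2*(72*b - 36) + l*(-36*b^2 + 162*b - 72) - 36
(4) = -z^2 - 6*z + 27
(5) = 10*l^3 - 51*l^2 + 3*l + 10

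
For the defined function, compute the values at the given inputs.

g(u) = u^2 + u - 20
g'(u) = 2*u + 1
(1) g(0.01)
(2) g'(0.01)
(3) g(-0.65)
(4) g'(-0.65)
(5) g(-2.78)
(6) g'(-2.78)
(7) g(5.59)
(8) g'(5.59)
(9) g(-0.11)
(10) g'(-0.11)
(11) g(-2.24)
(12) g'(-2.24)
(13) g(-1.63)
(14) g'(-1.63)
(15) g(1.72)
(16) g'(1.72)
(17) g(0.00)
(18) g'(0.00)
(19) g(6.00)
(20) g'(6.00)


(1) = -19.99
(2) = 1.02
(3) = -20.23
(4) = -0.30
(5) = -15.05
(6) = -4.56
(7) = 16.84
(8) = 12.18
(9) = -20.10
(10) = 0.78
(11) = -17.22
(12) = -3.48
(13) = -18.97
(14) = -2.26
(15) = -15.32
(16) = 4.44
(17) = -20.00
(18) = 1.00
(19) = 22.00
(20) = 13.00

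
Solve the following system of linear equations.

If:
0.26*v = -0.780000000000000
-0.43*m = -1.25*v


Then:
m = -8.72
v = -3.00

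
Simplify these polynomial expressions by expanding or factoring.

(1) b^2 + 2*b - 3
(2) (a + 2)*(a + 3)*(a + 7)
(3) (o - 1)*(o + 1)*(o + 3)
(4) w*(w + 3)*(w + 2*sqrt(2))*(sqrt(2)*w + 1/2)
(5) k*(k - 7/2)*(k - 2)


(1) = (b - 1)*(b + 3)
(2) = a^3 + 12*a^2 + 41*a + 42
(3) = o^3 + 3*o^2 - o - 3
(4) = sqrt(2)*w^4 + 3*sqrt(2)*w^3 + 9*w^3/2 + sqrt(2)*w^2 + 27*w^2/2 + 3*sqrt(2)*w
(5) = k^3 - 11*k^2/2 + 7*k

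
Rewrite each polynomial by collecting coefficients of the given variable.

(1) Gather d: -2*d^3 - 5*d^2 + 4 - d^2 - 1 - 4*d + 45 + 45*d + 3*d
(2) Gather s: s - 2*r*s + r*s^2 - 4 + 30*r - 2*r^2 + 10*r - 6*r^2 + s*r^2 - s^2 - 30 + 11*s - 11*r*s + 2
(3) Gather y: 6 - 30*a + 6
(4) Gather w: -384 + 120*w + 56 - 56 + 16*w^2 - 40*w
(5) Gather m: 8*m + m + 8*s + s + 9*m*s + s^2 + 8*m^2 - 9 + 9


(1) = -2*d^3 - 6*d^2 + 44*d + 48
(2) = -8*r^2 + 40*r + s^2*(r - 1) + s*(r^2 - 13*r + 12) - 32
(3) = 12 - 30*a
(4) = 16*w^2 + 80*w - 384
(5) = 8*m^2 + m*(9*s + 9) + s^2 + 9*s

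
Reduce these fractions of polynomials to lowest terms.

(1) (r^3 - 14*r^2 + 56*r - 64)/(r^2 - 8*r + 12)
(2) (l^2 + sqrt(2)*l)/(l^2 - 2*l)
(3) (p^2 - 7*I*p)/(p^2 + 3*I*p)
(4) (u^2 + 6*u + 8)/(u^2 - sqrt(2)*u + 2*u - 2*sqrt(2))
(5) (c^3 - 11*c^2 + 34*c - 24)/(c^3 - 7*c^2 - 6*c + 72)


(1) = (r^2 - 12*r + 32)/(r - 6)
(2) = (l + sqrt(2))/(l - 2)
(3) = (p - 7*I)/(p + 3*I)
(4) = (u + 4)/(u - sqrt(2))
(5) = (c - 1)/(c + 3)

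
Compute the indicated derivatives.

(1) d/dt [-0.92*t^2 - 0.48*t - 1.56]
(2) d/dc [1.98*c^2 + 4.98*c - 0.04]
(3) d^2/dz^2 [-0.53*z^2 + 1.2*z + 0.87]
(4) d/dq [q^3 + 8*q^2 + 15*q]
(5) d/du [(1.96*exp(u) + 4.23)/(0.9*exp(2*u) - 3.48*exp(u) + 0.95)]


(1) = -1.84*t - 0.48
(2) = 3.96*c + 4.98
(3) = -1.06000000000000
(4) = 3*q^2 + 16*q + 15
(5) = (-1.764*exp(2*u) - 7.614*exp(u) + 16.5824)*exp(u)/(0.81*exp(4*u) - 6.264*exp(3*u) + 13.8204*exp(2*u) - 6.612*exp(u) + 0.9025)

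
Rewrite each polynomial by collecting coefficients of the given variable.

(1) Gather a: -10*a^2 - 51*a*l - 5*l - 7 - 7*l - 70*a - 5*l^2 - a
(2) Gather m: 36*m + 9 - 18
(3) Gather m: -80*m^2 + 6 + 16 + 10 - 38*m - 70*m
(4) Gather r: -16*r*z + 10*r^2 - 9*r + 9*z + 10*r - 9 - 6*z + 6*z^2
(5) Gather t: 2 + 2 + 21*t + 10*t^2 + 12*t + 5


(1) = -10*a^2 + a*(-51*l - 71) - 5*l^2 - 12*l - 7
(2) = 36*m - 9
(3) = -80*m^2 - 108*m + 32
(4) = 10*r^2 + r*(1 - 16*z) + 6*z^2 + 3*z - 9
(5) = 10*t^2 + 33*t + 9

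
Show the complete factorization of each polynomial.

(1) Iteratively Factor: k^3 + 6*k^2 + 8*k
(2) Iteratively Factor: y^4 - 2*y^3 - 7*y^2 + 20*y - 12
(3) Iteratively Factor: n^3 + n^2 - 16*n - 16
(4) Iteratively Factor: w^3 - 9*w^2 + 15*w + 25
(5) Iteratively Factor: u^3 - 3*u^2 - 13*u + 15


(1) = (k)*(k^2 + 6*k + 8) = k*(k + 2)*(k + 4)
(2) = (y - 2)*(y^3 - 7*y + 6) = (y - 2)*(y + 3)*(y^2 - 3*y + 2) = (y - 2)^2*(y + 3)*(y - 1)
(3) = (n + 1)*(n^2 - 16) = (n - 4)*(n + 1)*(n + 4)
(4) = (w + 1)*(w^2 - 10*w + 25) = (w - 5)*(w + 1)*(w - 5)
(5) = (u - 1)*(u^2 - 2*u - 15) = (u - 1)*(u + 3)*(u - 5)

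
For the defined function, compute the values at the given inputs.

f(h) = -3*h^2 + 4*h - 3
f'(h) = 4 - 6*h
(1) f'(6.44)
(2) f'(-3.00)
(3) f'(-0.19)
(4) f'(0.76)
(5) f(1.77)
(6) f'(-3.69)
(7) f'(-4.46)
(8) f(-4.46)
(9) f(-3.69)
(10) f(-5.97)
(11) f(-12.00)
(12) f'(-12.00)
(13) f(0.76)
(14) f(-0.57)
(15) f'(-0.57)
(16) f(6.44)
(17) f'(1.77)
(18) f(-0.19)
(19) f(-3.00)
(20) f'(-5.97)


(1) = -34.64
(2) = 22.00
(3) = 5.14
(4) = -0.56
(5) = -5.32
(6) = 26.14
(7) = 30.76
(8) = -80.51
(9) = -58.61
(10) = -133.80
(11) = -483.00
(12) = 76.00
(13) = -1.69
(14) = -6.25
(15) = 7.42
(16) = -101.66
(17) = -6.62
(18) = -3.87
(19) = -42.00
(20) = 39.82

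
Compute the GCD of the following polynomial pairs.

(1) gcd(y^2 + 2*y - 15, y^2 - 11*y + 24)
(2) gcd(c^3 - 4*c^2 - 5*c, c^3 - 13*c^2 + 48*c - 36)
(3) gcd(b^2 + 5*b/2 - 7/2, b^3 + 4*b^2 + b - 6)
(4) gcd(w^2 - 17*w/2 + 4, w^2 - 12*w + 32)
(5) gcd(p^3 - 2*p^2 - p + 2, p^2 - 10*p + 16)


(1) = y - 3
(2) = gcd(c*(c - 5)*(c + 1), (c - 6)^2*(c - 1)) = 1
(3) = gcd((b - 1)*(b + 7/2), (b - 1)*(b + 2)*(b + 3)) = b - 1
(4) = w - 8
(5) = p - 2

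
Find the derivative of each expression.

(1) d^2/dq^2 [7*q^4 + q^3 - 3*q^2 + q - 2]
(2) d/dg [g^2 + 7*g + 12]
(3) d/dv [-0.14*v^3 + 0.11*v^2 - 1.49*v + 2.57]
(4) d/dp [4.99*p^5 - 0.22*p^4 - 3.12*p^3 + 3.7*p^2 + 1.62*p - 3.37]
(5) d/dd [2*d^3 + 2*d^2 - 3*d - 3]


(1) = 84*q^2 + 6*q - 6
(2) = 2*g + 7
(3) = -0.42*v^2 + 0.22*v - 1.49
(4) = 24.95*p^4 - 0.88*p^3 - 9.36*p^2 + 7.4*p + 1.62
(5) = 6*d^2 + 4*d - 3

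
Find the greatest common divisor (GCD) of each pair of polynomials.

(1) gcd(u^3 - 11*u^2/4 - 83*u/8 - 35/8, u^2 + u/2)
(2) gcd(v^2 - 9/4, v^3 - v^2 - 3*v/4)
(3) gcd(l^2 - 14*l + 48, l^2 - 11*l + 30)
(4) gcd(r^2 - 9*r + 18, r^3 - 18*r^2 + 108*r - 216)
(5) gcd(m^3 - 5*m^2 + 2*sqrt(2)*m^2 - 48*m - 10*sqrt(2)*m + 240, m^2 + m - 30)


(1) = u + 1/2
(2) = gcd((v - 3/2)*(v + 3/2), v*(v - 3/2)*(v + 1/2)) = v - 3/2
(3) = gcd((l - 8)*(l - 6), (l - 6)*(l - 5)) = l - 6
(4) = r - 6
(5) = gcd((m - 5)*(m - 4*sqrt(2))*(m + 6*sqrt(2)), (m - 5)*(m + 6)) = m - 5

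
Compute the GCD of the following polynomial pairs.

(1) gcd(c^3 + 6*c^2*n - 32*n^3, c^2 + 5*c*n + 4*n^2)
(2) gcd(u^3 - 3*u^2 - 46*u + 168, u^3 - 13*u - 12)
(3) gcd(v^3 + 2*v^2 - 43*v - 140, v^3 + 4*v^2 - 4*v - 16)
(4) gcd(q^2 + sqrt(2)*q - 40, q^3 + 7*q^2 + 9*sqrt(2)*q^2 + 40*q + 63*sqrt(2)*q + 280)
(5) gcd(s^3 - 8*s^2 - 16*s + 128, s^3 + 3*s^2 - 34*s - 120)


(1) = gcd((c - 2*n)*(c + 4*n)^2, (c + n)*(c + 4*n)) = c + 4*n
(2) = u - 4
(3) = v + 4
(4) = gcd((q - 4*sqrt(2))*(q + 5*sqrt(2)), (q + 7)*(q + 4*sqrt(2))*(q + 5*sqrt(2))) = q + 5*sqrt(2)
(5) = gcd((s - 8)*(s - 4)*(s + 4), (s - 6)*(s + 4)*(s + 5)) = s + 4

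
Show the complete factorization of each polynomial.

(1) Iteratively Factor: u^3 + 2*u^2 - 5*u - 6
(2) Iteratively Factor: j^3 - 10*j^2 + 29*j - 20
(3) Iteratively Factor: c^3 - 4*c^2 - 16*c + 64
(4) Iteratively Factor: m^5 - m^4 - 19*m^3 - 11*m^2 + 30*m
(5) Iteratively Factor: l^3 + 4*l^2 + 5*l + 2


(1) = (u + 1)*(u^2 + u - 6) = (u - 2)*(u + 1)*(u + 3)
(2) = (j - 4)*(j^2 - 6*j + 5) = (j - 4)*(j - 1)*(j - 5)
(3) = (c - 4)*(c^2 - 16) = (c - 4)*(c + 4)*(c - 4)
(4) = (m + 2)*(m^4 - 3*m^3 - 13*m^2 + 15*m) = m*(m + 2)*(m^3 - 3*m^2 - 13*m + 15) = m*(m - 5)*(m + 2)*(m^2 + 2*m - 3) = m*(m - 5)*(m - 1)*(m + 2)*(m + 3)
(5) = (l + 1)*(l^2 + 3*l + 2) = (l + 1)*(l + 2)*(l + 1)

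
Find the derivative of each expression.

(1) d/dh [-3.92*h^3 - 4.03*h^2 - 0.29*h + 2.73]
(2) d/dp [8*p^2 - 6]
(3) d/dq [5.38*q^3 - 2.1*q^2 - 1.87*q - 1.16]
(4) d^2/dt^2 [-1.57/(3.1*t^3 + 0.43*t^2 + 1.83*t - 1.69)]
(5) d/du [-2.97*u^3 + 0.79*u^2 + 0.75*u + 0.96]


(1) = -11.76*h^2 - 8.06*h - 0.29
(2) = 16*p
(3) = 16.14*q^2 - 4.2*q - 1.87
(4) = ((29.202*t + 1.3502)*(3.1*t^3 + 0.43*t^2 + 1.83*t - 1.69) - 1.57*(9.3*t^2 + 0.86*t + 1.83)*(18.6*t^2 + 1.72*t + 3.66))/(3.1*t^3 + 0.43*t^2 + 1.83*t - 1.69)^3
(5) = -8.91*u^2 + 1.58*u + 0.75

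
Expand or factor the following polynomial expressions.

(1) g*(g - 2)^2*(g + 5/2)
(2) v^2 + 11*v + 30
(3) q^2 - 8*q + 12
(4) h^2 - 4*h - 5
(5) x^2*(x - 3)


(1) = g^4 - 3*g^3/2 - 6*g^2 + 10*g
(2) = (v + 5)*(v + 6)
(3) = (q - 6)*(q - 2)
(4) = (h - 5)*(h + 1)
(5) = x^3 - 3*x^2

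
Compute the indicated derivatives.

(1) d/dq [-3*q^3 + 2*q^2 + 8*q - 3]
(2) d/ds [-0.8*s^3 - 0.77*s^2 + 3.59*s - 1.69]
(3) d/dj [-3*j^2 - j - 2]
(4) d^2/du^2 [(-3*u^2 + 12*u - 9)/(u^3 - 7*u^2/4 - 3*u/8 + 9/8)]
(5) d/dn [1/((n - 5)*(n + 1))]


(1) = -9*q^2 + 4*q + 8
(2) = -2.4*s^2 - 1.54*s + 3.59
(3) = -6*j - 1
(4) = 96*(-32*u^3 + 288*u^2 - 324*u + 189)/(512*u^6 - 1152*u^5 - 864*u^4 + 2376*u^3 + 972*u^2 - 1458*u - 729)
(5) = 2*(2 - n)/(n^4 - 8*n^3 + 6*n^2 + 40*n + 25)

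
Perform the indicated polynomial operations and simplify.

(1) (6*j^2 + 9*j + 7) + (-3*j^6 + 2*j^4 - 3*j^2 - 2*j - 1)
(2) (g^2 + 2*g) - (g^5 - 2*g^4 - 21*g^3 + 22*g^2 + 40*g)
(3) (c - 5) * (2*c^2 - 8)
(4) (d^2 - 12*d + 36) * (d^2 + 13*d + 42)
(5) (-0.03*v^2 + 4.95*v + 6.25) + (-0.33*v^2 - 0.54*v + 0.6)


(1) = -3*j^6 + 2*j^4 + 3*j^2 + 7*j + 6
(2) = -g^5 + 2*g^4 + 21*g^3 - 21*g^2 - 38*g
(3) = 2*c^3 - 10*c^2 - 8*c + 40
(4) = d^4 + d^3 - 78*d^2 - 36*d + 1512
(5) = -0.36*v^2 + 4.41*v + 6.85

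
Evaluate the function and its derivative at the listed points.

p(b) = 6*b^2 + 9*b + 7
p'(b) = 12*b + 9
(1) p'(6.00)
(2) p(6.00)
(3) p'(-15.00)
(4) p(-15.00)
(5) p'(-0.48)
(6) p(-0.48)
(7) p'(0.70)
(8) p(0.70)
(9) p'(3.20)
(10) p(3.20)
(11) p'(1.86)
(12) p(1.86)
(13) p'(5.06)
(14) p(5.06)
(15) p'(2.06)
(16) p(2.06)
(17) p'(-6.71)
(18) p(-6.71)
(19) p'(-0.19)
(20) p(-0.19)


(1) = 81.00
(2) = 277.00
(3) = -171.00
(4) = 1222.00
(5) = 3.24
(6) = 4.06
(7) = 17.40
(8) = 16.24
(9) = 47.40
(10) = 97.24
(11) = 31.32
(12) = 44.50
(13) = 69.72
(14) = 206.16
(15) = 33.72
(16) = 51.00
(17) = -71.52
(18) = 216.75
(19) = 6.72
(20) = 5.51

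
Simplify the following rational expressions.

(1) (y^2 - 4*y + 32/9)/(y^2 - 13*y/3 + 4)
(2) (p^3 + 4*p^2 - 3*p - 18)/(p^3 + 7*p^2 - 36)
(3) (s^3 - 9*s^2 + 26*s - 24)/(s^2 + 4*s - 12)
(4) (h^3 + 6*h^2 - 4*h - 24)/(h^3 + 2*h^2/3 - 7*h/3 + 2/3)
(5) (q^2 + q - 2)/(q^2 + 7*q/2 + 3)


(1) = (3*y - 8)/(3*y - 9)
(2) = (p + 3)/(p + 6)
(3) = (s^2 - 7*s + 12)/(s + 6)
(4) = (3*h^2 + 12*h - 36)/(3*h^2 - 4*h + 1)
(5) = (2*q - 2)/(2*q + 3)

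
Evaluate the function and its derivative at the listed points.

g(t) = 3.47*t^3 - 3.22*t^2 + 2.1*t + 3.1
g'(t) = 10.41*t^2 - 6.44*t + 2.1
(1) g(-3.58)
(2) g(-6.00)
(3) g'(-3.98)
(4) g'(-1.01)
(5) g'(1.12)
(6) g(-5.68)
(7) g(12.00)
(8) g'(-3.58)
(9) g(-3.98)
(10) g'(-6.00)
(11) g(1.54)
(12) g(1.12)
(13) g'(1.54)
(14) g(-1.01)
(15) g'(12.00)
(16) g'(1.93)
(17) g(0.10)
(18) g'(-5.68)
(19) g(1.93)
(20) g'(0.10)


(1) = -204.90
(2) = -874.94
(3) = 192.63
(4) = 19.22
(5) = 7.95
(6) = -748.59
(7) = 5560.78
(8) = 158.57
(9) = -275.03
(10) = 415.50
(11) = 11.37
(12) = 6.29
(13) = 16.87
(14) = -5.88
(15) = 1423.86
(16) = 28.45
(17) = 3.28
(18) = 374.53
(19) = 20.10
(20) = 1.56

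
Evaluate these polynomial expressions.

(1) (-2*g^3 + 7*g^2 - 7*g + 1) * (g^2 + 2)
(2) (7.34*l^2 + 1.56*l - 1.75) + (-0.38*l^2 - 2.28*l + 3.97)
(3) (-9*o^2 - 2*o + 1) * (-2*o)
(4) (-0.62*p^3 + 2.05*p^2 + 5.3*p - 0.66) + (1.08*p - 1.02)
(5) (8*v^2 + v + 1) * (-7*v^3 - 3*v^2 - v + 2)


(1) = -2*g^5 + 7*g^4 - 11*g^3 + 15*g^2 - 14*g + 2
(2) = 6.96*l^2 - 0.72*l + 2.22
(3) = 18*o^3 + 4*o^2 - 2*o
(4) = -0.62*p^3 + 2.05*p^2 + 6.38*p - 1.68
(5) = -56*v^5 - 31*v^4 - 18*v^3 + 12*v^2 + v + 2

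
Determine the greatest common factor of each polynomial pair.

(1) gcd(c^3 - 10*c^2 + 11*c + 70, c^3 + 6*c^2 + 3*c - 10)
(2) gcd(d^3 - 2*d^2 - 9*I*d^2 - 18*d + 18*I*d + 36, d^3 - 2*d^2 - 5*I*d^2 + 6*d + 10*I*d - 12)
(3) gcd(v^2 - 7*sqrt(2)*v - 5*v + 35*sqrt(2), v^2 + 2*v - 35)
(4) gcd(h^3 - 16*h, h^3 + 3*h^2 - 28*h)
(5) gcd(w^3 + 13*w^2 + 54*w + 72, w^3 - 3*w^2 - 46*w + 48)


(1) = gcd((c - 7)*(c - 5)*(c + 2), (c - 1)*(c + 2)*(c + 5)) = c + 2
(2) = gcd((d - 2)*(d - 6*I)*(d - 3*I), (d - 2)*(d - 6*I)*(d + I)) = d^2 + d*(-2 - 6*I) + 12*I
(3) = v - 5
(4) = h^2 - 4*h
(5) = w + 6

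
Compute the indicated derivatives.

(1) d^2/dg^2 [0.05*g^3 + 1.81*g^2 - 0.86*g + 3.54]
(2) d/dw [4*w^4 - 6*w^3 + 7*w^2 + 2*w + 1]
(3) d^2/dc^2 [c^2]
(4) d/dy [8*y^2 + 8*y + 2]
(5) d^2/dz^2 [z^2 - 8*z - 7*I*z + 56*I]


(1) = 0.3*g + 3.62
(2) = 16*w^3 - 18*w^2 + 14*w + 2
(3) = 2
(4) = 16*y + 8
(5) = 2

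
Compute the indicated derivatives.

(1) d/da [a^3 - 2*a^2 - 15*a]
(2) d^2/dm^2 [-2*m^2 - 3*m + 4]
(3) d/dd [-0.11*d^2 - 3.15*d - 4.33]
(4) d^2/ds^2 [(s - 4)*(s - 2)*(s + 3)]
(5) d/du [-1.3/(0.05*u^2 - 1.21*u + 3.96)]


(1) = 3*a^2 - 4*a - 15
(2) = -4
(3) = -0.22*d - 3.15
(4) = 6*s - 6
(5) = (0.13*u - 1.573)/(0.05*u^2 - 1.21*u + 3.96)^2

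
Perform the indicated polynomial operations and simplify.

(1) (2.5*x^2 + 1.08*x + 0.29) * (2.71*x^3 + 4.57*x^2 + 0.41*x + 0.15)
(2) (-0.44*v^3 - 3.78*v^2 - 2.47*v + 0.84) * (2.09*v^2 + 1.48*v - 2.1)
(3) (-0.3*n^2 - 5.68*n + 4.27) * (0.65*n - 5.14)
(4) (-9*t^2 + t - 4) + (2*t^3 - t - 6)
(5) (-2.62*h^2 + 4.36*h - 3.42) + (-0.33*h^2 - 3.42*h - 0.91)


(1) = 6.775*x^5 + 14.3518*x^4 + 6.7465*x^3 + 2.1431*x^2 + 0.2809*x + 0.0435
(2) = -0.9196*v^5 - 8.5514*v^4 - 9.8327*v^3 + 6.038*v^2 + 6.4302*v - 1.764
(3) = -0.195*n^3 - 2.15*n^2 + 31.9707*n - 21.9478
(4) = 2*t^3 - 9*t^2 - 10
(5) = -2.95*h^2 + 0.94*h - 4.33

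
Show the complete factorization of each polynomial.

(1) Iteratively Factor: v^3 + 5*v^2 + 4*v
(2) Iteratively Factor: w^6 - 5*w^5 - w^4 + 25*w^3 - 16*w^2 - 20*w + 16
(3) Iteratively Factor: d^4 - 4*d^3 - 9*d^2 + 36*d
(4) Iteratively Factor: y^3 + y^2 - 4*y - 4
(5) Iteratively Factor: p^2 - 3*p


(1) = (v + 1)*(v^2 + 4*v) = v*(v + 1)*(v + 4)
(2) = (w - 2)*(w^5 - 3*w^4 - 7*w^3 + 11*w^2 + 6*w - 8) = (w - 2)*(w - 1)*(w^4 - 2*w^3 - 9*w^2 + 2*w + 8) = (w - 2)*(w - 1)^2*(w^3 - w^2 - 10*w - 8) = (w - 4)*(w - 2)*(w - 1)^2*(w^2 + 3*w + 2) = (w - 4)*(w - 2)*(w - 1)^2*(w + 2)*(w + 1)
(3) = (d - 3)*(d^3 - d^2 - 12*d) = (d - 4)*(d - 3)*(d^2 + 3*d) = (d - 4)*(d - 3)*(d + 3)*(d)
(4) = (y + 1)*(y^2 - 4) = (y + 1)*(y + 2)*(y - 2)
(5) = (p - 3)*(p)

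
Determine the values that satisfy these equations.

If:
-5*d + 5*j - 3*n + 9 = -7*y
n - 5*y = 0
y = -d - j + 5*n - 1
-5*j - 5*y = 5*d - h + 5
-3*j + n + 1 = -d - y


Then:
d = 178/53
h = 1750/53
j = 105/53
n = 70/53
y = 14/53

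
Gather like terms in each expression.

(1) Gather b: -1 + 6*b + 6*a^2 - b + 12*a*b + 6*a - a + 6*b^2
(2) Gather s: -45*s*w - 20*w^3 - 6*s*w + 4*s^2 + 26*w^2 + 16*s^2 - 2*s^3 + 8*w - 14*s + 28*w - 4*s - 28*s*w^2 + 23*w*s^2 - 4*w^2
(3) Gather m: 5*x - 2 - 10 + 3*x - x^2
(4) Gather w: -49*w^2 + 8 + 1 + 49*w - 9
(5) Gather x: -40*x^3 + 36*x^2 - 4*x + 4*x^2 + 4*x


(1) = 6*a^2 + 5*a + 6*b^2 + b*(12*a + 5) - 1
(2) = -2*s^3 + s^2*(23*w + 20) + s*(-28*w^2 - 51*w - 18) - 20*w^3 + 22*w^2 + 36*w
(3) = -x^2 + 8*x - 12
(4) = -49*w^2 + 49*w
(5) = -40*x^3 + 40*x^2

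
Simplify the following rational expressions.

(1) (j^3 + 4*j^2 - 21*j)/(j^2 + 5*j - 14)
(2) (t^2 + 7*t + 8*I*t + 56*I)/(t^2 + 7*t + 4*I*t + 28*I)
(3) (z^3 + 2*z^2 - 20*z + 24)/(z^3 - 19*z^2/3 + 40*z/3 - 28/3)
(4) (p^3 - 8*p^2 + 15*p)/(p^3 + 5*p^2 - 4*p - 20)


(1) = (j^2 - 3*j)/(j - 2)
(2) = (t + 8*I)/(t + 4*I)
(3) = (3*z + 18)/(3*z - 7)
(4) = (p^3 - 8*p^2 + 15*p)/(p^3 + 5*p^2 - 4*p - 20)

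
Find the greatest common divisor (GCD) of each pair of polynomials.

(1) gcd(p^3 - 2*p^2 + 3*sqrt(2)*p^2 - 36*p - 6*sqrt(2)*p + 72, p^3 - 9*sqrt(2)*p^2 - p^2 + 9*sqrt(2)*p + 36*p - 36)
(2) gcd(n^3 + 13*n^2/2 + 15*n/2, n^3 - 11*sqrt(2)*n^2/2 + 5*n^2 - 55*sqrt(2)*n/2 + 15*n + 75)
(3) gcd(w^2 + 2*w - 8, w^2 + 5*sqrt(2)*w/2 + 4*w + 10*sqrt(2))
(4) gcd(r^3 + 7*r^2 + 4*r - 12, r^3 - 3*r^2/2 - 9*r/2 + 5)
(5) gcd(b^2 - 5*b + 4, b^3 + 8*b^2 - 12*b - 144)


(1) = p - 3*sqrt(2)
(2) = gcd(n*(n + 3/2)*(n + 5), (n + 5)*(n - 3*sqrt(2))*(n - 5*sqrt(2)/2)) = n + 5
(3) = gcd((w - 2)*(w + 4), (w + 4)*(w + 5*sqrt(2)/2)) = w + 4
(4) = gcd((r - 1)*(r + 2)*(r + 6), (r - 5/2)*(r - 1)*(r + 2)) = r^2 + r - 2
(5) = b - 4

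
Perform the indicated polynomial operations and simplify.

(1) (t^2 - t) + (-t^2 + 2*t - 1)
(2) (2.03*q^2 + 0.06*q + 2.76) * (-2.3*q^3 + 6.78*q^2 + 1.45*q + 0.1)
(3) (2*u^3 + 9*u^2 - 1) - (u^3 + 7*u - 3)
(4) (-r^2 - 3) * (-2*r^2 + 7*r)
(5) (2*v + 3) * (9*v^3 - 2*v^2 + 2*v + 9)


(1) = t - 1
(2) = -4.669*q^5 + 13.6254*q^4 - 2.9977*q^3 + 19.0028*q^2 + 4.008*q + 0.276
(3) = u^3 + 9*u^2 - 7*u + 2
(4) = 2*r^4 - 7*r^3 + 6*r^2 - 21*r
(5) = 18*v^4 + 23*v^3 - 2*v^2 + 24*v + 27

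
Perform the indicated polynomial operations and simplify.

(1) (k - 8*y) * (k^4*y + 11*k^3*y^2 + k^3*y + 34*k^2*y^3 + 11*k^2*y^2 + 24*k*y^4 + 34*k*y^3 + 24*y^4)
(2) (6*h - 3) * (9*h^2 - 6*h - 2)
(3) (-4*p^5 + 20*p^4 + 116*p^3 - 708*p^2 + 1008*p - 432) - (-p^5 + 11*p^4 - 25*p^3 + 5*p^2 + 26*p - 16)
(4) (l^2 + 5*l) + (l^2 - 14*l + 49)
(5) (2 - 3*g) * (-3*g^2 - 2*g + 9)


(1) = k^5*y + 3*k^4*y^2 + k^4*y - 54*k^3*y^3 + 3*k^3*y^2 - 248*k^2*y^4 - 54*k^2*y^3 - 192*k*y^5 - 248*k*y^4 - 192*y^5
(2) = 54*h^3 - 63*h^2 + 6*h + 6
(3) = -3*p^5 + 9*p^4 + 141*p^3 - 713*p^2 + 982*p - 416
(4) = 2*l^2 - 9*l + 49
(5) = 9*g^3 - 31*g + 18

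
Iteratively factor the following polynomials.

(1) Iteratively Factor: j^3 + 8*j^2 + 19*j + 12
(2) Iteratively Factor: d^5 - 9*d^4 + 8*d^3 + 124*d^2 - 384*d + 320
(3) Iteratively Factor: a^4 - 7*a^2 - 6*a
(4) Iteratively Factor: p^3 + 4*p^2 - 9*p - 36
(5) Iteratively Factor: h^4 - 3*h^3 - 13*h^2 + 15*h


(1) = (j + 4)*(j^2 + 4*j + 3) = (j + 3)*(j + 4)*(j + 1)
(2) = (d - 2)*(d^4 - 7*d^3 - 6*d^2 + 112*d - 160) = (d - 4)*(d - 2)*(d^3 - 3*d^2 - 18*d + 40) = (d - 5)*(d - 4)*(d - 2)*(d^2 + 2*d - 8) = (d - 5)*(d - 4)*(d - 2)*(d + 4)*(d - 2)
(3) = (a + 2)*(a^3 - 2*a^2 - 3*a) = a*(a + 2)*(a^2 - 2*a - 3) = a*(a - 3)*(a + 2)*(a + 1)
(4) = (p + 4)*(p^2 - 9) = (p - 3)*(p + 4)*(p + 3)
(5) = (h - 1)*(h^3 - 2*h^2 - 15*h) = (h - 1)*(h + 3)*(h^2 - 5*h) = (h - 5)*(h - 1)*(h + 3)*(h)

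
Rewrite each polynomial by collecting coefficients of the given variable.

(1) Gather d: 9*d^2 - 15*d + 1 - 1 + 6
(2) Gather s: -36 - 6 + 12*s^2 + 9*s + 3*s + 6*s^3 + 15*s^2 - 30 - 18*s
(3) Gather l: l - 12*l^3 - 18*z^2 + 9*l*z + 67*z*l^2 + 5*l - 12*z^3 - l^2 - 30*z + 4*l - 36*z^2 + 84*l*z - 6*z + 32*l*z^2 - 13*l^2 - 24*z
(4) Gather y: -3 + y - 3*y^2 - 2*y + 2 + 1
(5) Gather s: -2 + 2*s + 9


(1) = 9*d^2 - 15*d + 6
(2) = 6*s^3 + 27*s^2 - 6*s - 72
(3) = -12*l^3 + l^2*(67*z - 14) + l*(32*z^2 + 93*z + 10) - 12*z^3 - 54*z^2 - 60*z
(4) = -3*y^2 - y
(5) = 2*s + 7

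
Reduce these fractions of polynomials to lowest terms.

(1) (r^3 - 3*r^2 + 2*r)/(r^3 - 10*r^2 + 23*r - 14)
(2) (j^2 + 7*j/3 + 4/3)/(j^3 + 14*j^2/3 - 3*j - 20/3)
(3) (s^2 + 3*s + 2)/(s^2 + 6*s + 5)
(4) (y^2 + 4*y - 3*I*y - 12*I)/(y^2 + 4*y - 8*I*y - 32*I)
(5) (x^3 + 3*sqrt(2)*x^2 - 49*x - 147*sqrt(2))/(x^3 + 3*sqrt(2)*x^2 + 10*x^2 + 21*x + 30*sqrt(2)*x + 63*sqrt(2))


(1) = r/(r - 7)
(2) = (3*j + 4)/(3*j^2 + 11*j - 20)
(3) = (s + 2)/(s + 5)
(4) = (y - 3*I)/(y - 8*I)
(5) = (x - 7)/(x + 3)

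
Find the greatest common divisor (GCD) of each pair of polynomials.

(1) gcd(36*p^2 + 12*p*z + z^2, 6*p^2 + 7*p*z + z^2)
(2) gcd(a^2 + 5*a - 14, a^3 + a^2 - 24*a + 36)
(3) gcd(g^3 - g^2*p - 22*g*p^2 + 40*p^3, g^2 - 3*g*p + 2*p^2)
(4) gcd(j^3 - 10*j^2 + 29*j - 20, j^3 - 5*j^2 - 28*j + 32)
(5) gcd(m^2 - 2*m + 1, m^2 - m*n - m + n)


(1) = gcd((6*p + z)^2, (p + z)*(6*p + z)) = 6*p + z
(2) = a - 2
(3) = gcd((g - 4*p)*(g - 2*p)*(g + 5*p), (g - 2*p)*(g - p)) = -g + 2*p
(4) = gcd((j - 5)*(j - 4)*(j - 1), (j - 8)*(j - 1)*(j + 4)) = j - 1
(5) = gcd((m - 1)^2, (m - 1)*(m - n)) = m - 1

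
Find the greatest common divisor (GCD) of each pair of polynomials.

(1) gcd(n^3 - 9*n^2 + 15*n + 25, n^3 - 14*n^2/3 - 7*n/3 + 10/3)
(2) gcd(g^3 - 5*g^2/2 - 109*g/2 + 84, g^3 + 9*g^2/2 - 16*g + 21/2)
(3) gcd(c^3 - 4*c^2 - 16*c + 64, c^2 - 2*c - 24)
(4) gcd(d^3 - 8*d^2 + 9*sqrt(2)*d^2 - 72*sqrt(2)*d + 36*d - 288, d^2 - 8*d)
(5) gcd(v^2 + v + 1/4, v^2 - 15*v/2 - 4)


(1) = n^2 - 4*n - 5
(2) = g^2 + 11*g/2 - 21/2
(3) = c + 4
(4) = gcd((d - 8)*(d + 3*sqrt(2))*(d + 6*sqrt(2)), d*(d - 8)) = d - 8
(5) = gcd((v + 1/2)^2, (v - 8)*(v + 1/2)) = v + 1/2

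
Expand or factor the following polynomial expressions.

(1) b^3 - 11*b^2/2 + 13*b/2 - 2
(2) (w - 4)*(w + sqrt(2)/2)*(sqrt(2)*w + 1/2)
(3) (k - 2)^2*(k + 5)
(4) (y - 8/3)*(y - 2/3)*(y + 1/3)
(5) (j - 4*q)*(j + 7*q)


(1) = (b - 4)*(b - 1)*(b - 1/2)
(2) = sqrt(2)*w^3 - 4*sqrt(2)*w^2 + 3*w^2/2 - 6*w + sqrt(2)*w/4 - sqrt(2)
(3) = k^3 + k^2 - 16*k + 20
(4) = y^3 - 3*y^2 + 2*y/3 + 16/27
(5) = j^2 + 3*j*q - 28*q^2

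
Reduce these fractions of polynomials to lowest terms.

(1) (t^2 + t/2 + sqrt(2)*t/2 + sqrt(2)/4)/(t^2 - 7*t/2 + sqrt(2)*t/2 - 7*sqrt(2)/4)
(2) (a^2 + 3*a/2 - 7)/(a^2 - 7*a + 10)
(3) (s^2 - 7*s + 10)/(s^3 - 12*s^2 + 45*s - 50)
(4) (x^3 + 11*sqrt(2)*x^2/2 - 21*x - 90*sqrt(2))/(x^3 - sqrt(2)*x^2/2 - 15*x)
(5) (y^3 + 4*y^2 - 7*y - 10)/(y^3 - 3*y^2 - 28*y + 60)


(1) = (16*t + 8)/(16*t - 56)
(2) = (2*a + 7)/(2*a - 10)
(3) = 1/(s - 5)
(4) = (4*x + 24*sqrt(2))/(4*x)
(5) = (y + 1)/(y - 6)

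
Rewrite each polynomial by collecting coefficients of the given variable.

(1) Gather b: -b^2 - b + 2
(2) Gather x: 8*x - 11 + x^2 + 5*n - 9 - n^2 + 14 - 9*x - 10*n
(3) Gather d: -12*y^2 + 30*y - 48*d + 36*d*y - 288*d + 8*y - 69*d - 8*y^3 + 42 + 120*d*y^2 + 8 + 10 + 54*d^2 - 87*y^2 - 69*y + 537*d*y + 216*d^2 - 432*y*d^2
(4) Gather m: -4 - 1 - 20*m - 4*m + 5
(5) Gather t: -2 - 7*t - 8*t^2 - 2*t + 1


(1) = -b^2 - b + 2
(2) = -n^2 - 5*n + x^2 - x - 6
(3) = d^2*(270 - 432*y) + d*(120*y^2 + 573*y - 405) - 8*y^3 - 99*y^2 - 31*y + 60
(4) = -24*m
(5) = -8*t^2 - 9*t - 1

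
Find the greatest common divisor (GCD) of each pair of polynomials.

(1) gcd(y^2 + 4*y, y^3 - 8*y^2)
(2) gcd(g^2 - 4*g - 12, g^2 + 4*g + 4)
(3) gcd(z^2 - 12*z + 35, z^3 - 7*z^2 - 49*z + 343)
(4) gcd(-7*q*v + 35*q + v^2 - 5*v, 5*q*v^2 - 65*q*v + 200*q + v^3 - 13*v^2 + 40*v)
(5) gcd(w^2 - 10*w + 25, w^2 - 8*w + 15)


(1) = y
(2) = gcd((g - 6)*(g + 2), (g + 2)^2) = g + 2
(3) = z - 7
(4) = v - 5
(5) = gcd((w - 5)^2, (w - 5)*(w - 3)) = w - 5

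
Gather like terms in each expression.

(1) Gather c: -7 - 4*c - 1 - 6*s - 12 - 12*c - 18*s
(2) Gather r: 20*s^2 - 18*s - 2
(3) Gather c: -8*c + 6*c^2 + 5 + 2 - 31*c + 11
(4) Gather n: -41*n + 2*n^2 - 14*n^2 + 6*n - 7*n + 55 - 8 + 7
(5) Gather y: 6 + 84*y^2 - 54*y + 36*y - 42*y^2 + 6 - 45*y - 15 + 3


(1) = -16*c - 24*s - 20
(2) = 20*s^2 - 18*s - 2
(3) = 6*c^2 - 39*c + 18
(4) = -12*n^2 - 42*n + 54
(5) = 42*y^2 - 63*y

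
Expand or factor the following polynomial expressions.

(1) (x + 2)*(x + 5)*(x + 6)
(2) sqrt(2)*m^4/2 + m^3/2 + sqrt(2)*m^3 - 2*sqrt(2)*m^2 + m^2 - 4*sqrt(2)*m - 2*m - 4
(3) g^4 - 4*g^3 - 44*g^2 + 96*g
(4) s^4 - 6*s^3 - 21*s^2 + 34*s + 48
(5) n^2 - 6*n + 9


(1) = x^3 + 13*x^2 + 52*x + 60
(2) = (m - 2)*(m + 2)*(m + sqrt(2)/2)*(sqrt(2)*m/2 + sqrt(2))
(3) = g*(g - 8)*(g - 2)*(g + 6)
(4) = (s - 8)*(s - 2)*(s + 1)*(s + 3)
(5) = (n - 3)^2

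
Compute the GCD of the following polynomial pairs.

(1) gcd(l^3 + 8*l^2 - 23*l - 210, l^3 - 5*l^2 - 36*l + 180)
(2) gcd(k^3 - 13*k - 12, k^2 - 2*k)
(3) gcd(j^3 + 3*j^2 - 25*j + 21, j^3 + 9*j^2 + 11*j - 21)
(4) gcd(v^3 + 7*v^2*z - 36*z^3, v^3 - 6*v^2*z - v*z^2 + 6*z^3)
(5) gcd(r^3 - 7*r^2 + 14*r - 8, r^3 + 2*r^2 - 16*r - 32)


(1) = gcd((l - 5)*(l + 6)*(l + 7), (l - 6)*(l - 5)*(l + 6)) = l^2 + l - 30
(2) = 1
(3) = j^2 + 6*j - 7
(4) = gcd((v - 2*z)*(v + 3*z)*(v + 6*z), (v - 6*z)*(v - z)*(v + z)) = 1
(5) = gcd((r - 4)*(r - 2)*(r - 1), (r - 4)*(r + 2)*(r + 4)) = r - 4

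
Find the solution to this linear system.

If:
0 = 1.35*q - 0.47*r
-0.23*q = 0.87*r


Then:
q = 0.00
r = 0.00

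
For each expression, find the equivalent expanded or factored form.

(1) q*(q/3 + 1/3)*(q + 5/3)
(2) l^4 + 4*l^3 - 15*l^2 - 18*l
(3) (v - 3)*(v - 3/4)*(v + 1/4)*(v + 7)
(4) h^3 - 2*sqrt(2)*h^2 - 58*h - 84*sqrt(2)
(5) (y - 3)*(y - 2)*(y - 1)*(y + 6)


(1) = q^3/3 + 8*q^2/9 + 5*q/9
(2) = l*(l - 3)*(l + 1)*(l + 6)
(3) = v^4 + 7*v^3/2 - 371*v^2/16 + 39*v/4 + 63/16
(4) = (h - 7*sqrt(2))*(h + 2*sqrt(2))*(h + 3*sqrt(2))
(5) = y^4 - 25*y^2 + 60*y - 36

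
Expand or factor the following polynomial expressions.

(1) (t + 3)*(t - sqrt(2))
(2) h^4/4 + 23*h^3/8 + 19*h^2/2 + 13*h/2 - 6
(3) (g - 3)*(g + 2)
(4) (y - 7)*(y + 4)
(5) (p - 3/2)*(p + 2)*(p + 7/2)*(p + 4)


(1) = t^2 - sqrt(2)*t + 3*t - 3*sqrt(2)
(2) = (h/4 + 1)*(h - 1/2)*(h + 2)*(h + 6)
(3) = g^2 - g - 6
(4) = y^2 - 3*y - 28
(5) = p^4 + 8*p^3 + 59*p^2/4 - 31*p/2 - 42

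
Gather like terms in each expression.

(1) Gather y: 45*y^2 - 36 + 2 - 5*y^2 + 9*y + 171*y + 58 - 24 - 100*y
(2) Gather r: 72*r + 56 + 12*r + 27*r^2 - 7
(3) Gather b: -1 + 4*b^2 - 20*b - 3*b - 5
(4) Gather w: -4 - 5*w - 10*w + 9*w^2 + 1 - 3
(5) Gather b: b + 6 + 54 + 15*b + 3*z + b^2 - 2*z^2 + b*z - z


(1) = 40*y^2 + 80*y
(2) = 27*r^2 + 84*r + 49
(3) = 4*b^2 - 23*b - 6
(4) = 9*w^2 - 15*w - 6
(5) = b^2 + b*(z + 16) - 2*z^2 + 2*z + 60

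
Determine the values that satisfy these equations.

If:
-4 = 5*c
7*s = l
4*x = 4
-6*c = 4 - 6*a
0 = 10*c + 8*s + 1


Then:
a = -2/15
c = -4/5
l = 49/8
s = 7/8
x = 1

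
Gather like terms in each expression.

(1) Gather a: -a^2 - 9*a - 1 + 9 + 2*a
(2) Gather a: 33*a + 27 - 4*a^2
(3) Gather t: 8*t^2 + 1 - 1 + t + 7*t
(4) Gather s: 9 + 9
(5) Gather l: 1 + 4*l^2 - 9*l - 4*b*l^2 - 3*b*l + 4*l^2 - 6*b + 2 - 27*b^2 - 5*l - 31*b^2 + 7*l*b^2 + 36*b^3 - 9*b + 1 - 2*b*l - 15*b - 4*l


(1) = -a^2 - 7*a + 8
(2) = -4*a^2 + 33*a + 27
(3) = 8*t^2 + 8*t
(4) = 18
(5) = 36*b^3 - 58*b^2 - 30*b + l^2*(8 - 4*b) + l*(7*b^2 - 5*b - 18) + 4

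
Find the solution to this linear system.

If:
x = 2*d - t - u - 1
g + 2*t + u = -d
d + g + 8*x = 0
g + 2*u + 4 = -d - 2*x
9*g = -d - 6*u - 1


Then:
d = -143/320
g = 99/64
t = 21/32
u = -193/80
x = -11/80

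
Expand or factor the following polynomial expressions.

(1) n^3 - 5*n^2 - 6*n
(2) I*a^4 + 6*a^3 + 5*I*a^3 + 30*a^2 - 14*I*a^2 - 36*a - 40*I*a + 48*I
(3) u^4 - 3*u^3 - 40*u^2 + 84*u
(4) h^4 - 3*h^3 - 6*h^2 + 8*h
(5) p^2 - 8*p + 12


(1) = n*(n - 6)*(n + 1)
(2) = (a + 6)*(a - 4*I)*(a - 2*I)*(I*a - I)
(3) = u*(u - 7)*(u - 2)*(u + 6)
(4) = h*(h - 4)*(h - 1)*(h + 2)
(5) = (p - 6)*(p - 2)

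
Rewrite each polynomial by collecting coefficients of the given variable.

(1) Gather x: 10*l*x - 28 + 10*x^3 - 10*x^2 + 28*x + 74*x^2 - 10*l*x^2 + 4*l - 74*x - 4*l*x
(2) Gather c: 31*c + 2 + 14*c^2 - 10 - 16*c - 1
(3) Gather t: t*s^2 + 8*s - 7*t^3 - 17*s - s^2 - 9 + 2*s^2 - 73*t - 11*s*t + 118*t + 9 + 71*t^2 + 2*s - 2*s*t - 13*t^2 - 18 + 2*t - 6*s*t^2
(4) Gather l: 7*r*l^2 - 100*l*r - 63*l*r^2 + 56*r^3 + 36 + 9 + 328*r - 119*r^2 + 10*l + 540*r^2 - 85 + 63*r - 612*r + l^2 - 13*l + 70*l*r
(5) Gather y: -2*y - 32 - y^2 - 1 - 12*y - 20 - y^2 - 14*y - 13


(1) = 4*l + 10*x^3 + x^2*(64 - 10*l) + x*(6*l - 46) - 28
(2) = 14*c^2 + 15*c - 9
(3) = s^2 - 7*s - 7*t^3 + t^2*(58 - 6*s) + t*(s^2 - 13*s + 47) - 18
(4) = l^2*(7*r + 1) + l*(-63*r^2 - 30*r - 3) + 56*r^3 + 421*r^2 - 221*r - 40
(5) = -2*y^2 - 28*y - 66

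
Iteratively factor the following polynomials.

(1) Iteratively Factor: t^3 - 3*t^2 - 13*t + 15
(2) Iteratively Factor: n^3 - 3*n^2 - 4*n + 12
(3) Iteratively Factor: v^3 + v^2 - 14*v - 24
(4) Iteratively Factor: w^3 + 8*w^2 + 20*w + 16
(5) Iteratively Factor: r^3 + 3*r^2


(1) = (t + 3)*(t^2 - 6*t + 5) = (t - 1)*(t + 3)*(t - 5)
(2) = (n - 3)*(n^2 - 4) = (n - 3)*(n - 2)*(n + 2)
(3) = (v + 2)*(v^2 - v - 12) = (v + 2)*(v + 3)*(v - 4)
(4) = (w + 4)*(w^2 + 4*w + 4) = (w + 2)*(w + 4)*(w + 2)
(5) = (r + 3)*(r^2) = r*(r + 3)*(r)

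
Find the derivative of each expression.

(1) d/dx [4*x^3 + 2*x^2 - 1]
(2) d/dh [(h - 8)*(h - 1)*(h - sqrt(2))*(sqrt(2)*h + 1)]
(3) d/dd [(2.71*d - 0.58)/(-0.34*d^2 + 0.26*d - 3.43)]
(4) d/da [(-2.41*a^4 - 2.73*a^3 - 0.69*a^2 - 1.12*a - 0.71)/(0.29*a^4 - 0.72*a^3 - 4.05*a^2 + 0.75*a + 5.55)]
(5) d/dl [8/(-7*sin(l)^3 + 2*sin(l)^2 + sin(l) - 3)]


(1) = 4*x*(3*x + 1)
(2) = 4*sqrt(2)*h^3 - 27*sqrt(2)*h^2 - 3*h^2 + 18*h + 14*sqrt(2)*h - 8 + 9*sqrt(2)
(3) = (0.9214*d^2 - 0.3944*d - 9.1445)/(0.1156*d^4 - 0.1768*d^3 + 2.4*d^2 - 1.7836*d + 11.7649)
(4) = (2.5269*a^6 + 19.9212*a^5 + 6.1116*a^4 - 58.3862*a^3 - 52.0416*a^2 - 13.41*a - 5.6835)/(0.0841*a^8 - 0.4176*a^7 - 1.8306*a^6 + 6.267*a^5 + 18.5415*a^4 - 14.067*a^3 - 44.3925*a^2 + 8.325*a + 30.8025)
(5) = 8*(21*sin(l)^2 - 4*sin(l) - 1)*cos(l)/(7*sin(l)^3 - 2*sin(l)^2 - sin(l) + 3)^2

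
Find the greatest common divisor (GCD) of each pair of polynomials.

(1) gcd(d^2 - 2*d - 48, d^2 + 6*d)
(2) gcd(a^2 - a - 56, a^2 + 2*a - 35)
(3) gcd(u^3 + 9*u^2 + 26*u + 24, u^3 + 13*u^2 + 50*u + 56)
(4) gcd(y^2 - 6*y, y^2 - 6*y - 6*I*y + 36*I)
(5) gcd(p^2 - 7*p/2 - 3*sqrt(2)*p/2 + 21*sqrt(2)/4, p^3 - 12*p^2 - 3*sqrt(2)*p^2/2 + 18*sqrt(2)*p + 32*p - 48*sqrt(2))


(1) = d + 6
(2) = gcd((a - 8)*(a + 7), (a - 5)*(a + 7)) = a + 7
(3) = u^2 + 6*u + 8
(4) = y - 6
(5) = gcd((p - 7/2)*(p - 3*sqrt(2)/2), (p - 8)*(p - 4)*(p - 3*sqrt(2)/2)) = p - 3*sqrt(2)/2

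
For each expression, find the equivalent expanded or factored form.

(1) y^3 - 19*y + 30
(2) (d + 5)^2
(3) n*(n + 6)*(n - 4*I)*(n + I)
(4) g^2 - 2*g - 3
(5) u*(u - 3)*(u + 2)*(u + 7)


(1) = (y - 3)*(y - 2)*(y + 5)
(2) = d^2 + 10*d + 25
(3) = n^4 + 6*n^3 - 3*I*n^3 + 4*n^2 - 18*I*n^2 + 24*n
(4) = (g - 3)*(g + 1)
(5) = u^4 + 6*u^3 - 13*u^2 - 42*u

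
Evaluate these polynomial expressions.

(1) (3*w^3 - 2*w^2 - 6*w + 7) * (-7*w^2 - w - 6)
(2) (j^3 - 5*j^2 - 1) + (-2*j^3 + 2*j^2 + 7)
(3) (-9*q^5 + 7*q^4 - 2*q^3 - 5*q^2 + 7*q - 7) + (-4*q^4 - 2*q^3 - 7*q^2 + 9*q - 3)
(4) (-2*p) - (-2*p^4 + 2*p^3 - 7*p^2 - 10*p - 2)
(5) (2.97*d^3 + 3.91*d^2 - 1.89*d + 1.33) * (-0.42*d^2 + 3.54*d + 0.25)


(1) = -21*w^5 + 11*w^4 + 26*w^3 - 31*w^2 + 29*w - 42
(2) = -j^3 - 3*j^2 + 6
(3) = -9*q^5 + 3*q^4 - 4*q^3 - 12*q^2 + 16*q - 10
(4) = 2*p^4 - 2*p^3 + 7*p^2 + 8*p + 2
(5) = -1.2474*d^5 + 8.8716*d^4 + 15.3777*d^3 - 6.2717*d^2 + 4.2357*d + 0.3325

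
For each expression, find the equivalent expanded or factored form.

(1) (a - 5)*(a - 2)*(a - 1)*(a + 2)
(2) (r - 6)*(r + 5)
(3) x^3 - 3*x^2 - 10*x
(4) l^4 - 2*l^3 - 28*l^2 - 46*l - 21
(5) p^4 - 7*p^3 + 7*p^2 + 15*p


(1) = a^4 - 6*a^3 + a^2 + 24*a - 20
(2) = r^2 - r - 30
(3) = x*(x - 5)*(x + 2)
(4) = (l - 7)*(l + 1)^2*(l + 3)
(5) = p*(p - 5)*(p - 3)*(p + 1)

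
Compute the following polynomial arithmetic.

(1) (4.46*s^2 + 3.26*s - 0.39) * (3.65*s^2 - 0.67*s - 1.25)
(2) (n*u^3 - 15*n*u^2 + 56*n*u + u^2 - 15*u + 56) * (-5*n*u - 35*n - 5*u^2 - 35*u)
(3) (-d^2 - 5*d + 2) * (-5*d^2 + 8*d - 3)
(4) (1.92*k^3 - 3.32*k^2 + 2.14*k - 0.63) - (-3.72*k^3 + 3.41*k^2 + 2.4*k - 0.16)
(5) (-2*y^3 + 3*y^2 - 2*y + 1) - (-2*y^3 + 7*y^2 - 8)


(1) = 16.279*s^4 + 8.9108*s^3 - 9.1827*s^2 - 3.8137*s + 0.4875
(2) = -5*n^2*u^4 + 40*n^2*u^3 + 245*n^2*u^2 - 1960*n^2*u - 5*n*u^5 + 40*n*u^4 + 240*n*u^3 - 1920*n*u^2 + 245*n*u - 1960*n - 5*u^4 + 40*u^3 + 245*u^2 - 1960*u
(3) = 5*d^4 + 17*d^3 - 47*d^2 + 31*d - 6
(4) = 5.64*k^3 - 6.73*k^2 - 0.26*k - 0.47
(5) = -4*y^2 - 2*y + 9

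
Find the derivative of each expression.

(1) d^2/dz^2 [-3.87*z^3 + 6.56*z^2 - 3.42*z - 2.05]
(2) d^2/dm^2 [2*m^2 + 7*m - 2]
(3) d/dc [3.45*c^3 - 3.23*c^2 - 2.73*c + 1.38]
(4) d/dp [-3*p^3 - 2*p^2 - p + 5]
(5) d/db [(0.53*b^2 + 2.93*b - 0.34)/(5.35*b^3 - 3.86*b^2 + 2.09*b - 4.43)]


(1) = 13.12 - 23.22*z
(2) = 4
(3) = 10.35*c^2 - 6.46*c - 2.73
(4) = -9*p^2 - 4*p - 1
(5) = (-2.8355*b^4 - 31.351*b^3 + 17.8745*b^2 - 7.3206*b - 12.2693)/(28.6225*b^6 - 41.302*b^5 + 37.2626*b^4 - 63.5358*b^3 + 38.5677*b^2 - 18.5174*b + 19.6249)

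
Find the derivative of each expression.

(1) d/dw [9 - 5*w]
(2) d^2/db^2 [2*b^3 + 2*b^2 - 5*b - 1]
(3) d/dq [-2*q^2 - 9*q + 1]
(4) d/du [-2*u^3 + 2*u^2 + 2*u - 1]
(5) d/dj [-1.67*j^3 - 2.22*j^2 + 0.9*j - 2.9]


(1) = -5
(2) = 12*b + 4
(3) = -4*q - 9
(4) = -6*u^2 + 4*u + 2
(5) = -5.01*j^2 - 4.44*j + 0.9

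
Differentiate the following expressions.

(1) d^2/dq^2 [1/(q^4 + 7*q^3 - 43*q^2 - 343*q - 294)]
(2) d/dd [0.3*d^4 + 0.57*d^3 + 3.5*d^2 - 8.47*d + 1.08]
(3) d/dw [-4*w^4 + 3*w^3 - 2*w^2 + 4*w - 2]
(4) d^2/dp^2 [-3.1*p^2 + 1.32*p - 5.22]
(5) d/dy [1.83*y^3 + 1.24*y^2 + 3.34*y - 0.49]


(1) = 2*((-6*q^2 - 21*q + 43)*(-q^4 - 7*q^3 + 43*q^2 + 343*q + 294) - (4*q^3 + 21*q^2 - 86*q - 343)^2)/(-q^4 - 7*q^3 + 43*q^2 + 343*q + 294)^3
(2) = 1.2*d^3 + 1.71*d^2 + 7.0*d - 8.47
(3) = -16*w^3 + 9*w^2 - 4*w + 4
(4) = -6.20000000000000
(5) = 5.49*y^2 + 2.48*y + 3.34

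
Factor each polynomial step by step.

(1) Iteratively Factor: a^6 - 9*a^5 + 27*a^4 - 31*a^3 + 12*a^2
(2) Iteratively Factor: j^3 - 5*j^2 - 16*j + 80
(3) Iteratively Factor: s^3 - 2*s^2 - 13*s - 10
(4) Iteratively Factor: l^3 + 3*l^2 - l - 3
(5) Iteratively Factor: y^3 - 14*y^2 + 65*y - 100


(1) = (a - 4)*(a^5 - 5*a^4 + 7*a^3 - 3*a^2) = a*(a - 4)*(a^4 - 5*a^3 + 7*a^2 - 3*a) = a^2*(a - 4)*(a^3 - 5*a^2 + 7*a - 3) = a^2*(a - 4)*(a - 3)*(a^2 - 2*a + 1) = a^2*(a - 4)*(a - 3)*(a - 1)*(a - 1)
(2) = (j - 5)*(j^2 - 16) = (j - 5)*(j - 4)*(j + 4)
(3) = (s - 5)*(s^2 + 3*s + 2) = (s - 5)*(s + 1)*(s + 2)
(4) = (l - 1)*(l^2 + 4*l + 3) = (l - 1)*(l + 3)*(l + 1)
(5) = (y - 5)*(y^2 - 9*y + 20) = (y - 5)*(y - 4)*(y - 5)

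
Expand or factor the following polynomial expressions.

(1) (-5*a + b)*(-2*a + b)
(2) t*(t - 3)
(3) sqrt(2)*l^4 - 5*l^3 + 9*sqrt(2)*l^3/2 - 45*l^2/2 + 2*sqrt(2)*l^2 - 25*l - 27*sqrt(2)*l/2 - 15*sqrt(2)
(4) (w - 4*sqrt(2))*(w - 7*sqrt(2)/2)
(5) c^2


(1) = 10*a^2 - 7*a*b + b^2
(2) = t^2 - 3*t
(3) = (l + 2)*(l + 5/2)*(l - 3*sqrt(2))*(sqrt(2)*l + 1)
(4) = w^2 - 15*sqrt(2)*w/2 + 28
(5) = c^2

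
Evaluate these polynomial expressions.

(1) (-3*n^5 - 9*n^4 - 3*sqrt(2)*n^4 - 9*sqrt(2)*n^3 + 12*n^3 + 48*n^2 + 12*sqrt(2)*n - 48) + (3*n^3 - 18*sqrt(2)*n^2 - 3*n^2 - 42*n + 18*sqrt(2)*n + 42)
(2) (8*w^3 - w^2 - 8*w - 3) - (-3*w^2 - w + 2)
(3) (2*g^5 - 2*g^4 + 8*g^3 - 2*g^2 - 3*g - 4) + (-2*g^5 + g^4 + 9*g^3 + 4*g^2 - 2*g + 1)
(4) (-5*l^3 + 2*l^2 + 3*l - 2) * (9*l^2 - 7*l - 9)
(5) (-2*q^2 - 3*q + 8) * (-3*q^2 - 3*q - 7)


(1) = -3*n^5 - 9*n^4 - 3*sqrt(2)*n^4 - 9*sqrt(2)*n^3 + 15*n^3 - 18*sqrt(2)*n^2 + 45*n^2 - 42*n + 30*sqrt(2)*n - 6
(2) = 8*w^3 + 2*w^2 - 7*w - 5
(3) = -g^4 + 17*g^3 + 2*g^2 - 5*g - 3
(4) = -45*l^5 + 53*l^4 + 58*l^3 - 57*l^2 - 13*l + 18
(5) = 6*q^4 + 15*q^3 - q^2 - 3*q - 56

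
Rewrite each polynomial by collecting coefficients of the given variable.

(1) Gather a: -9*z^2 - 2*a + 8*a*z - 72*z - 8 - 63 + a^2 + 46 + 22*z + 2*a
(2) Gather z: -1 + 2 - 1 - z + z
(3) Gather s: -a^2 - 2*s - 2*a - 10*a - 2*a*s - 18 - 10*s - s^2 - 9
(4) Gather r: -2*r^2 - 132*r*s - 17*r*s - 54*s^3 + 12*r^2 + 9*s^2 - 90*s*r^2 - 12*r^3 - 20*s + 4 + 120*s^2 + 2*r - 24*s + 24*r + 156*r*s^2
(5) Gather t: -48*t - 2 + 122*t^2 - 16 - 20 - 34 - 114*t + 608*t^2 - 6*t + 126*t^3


(1) = a^2 + 8*a*z - 9*z^2 - 50*z - 25
(2) = 0
(3) = -a^2 - 12*a - s^2 + s*(-2*a - 12) - 27
(4) = -12*r^3 + r^2*(10 - 90*s) + r*(156*s^2 - 149*s + 26) - 54*s^3 + 129*s^2 - 44*s + 4
(5) = 126*t^3 + 730*t^2 - 168*t - 72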